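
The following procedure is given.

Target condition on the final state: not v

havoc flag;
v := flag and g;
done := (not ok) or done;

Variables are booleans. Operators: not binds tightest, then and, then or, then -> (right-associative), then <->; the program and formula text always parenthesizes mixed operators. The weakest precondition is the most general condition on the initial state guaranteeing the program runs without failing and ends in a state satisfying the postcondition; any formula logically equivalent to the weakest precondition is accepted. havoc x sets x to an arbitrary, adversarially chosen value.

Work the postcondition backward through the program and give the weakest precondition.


Working backward. After the program, not v must hold.
Before done := (not ok) or done: not v
Before v := flag and g: not (flag and g)
Before havoc flag: not g
Answer: WP = not g


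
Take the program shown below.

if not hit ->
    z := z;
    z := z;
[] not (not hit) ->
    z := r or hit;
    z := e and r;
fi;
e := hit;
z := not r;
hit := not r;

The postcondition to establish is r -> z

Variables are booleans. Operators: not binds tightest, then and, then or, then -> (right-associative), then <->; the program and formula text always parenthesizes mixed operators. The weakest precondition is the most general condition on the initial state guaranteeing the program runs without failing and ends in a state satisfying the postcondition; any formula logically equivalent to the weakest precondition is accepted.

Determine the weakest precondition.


Working backward. After the program, r -> z must hold.
Before hit := not r: r -> z
Before z := not r: r -> (not r)
Before e := hit: r -> (not r)
Then branch requires r -> (not r); else branch requires r -> (not r).
Before the if: ((not hit) -> (r -> (not r))) and (hit -> (r -> (not r)))
Answer: WP = ((not hit) -> (r -> (not r))) and (hit -> (r -> (not r)))


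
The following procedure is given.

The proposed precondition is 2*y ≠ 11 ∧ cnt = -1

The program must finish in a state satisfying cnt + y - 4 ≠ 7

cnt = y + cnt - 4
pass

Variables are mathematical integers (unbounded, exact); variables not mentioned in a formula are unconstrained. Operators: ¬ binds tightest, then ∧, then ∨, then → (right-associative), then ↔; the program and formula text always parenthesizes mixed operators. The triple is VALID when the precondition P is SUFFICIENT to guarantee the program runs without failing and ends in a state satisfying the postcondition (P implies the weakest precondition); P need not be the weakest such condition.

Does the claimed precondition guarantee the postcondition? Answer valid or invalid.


Working backward. After the program, the postcondition cnt + y - 4 ≠ 7 must hold; in canonical form it is cnt + y ≠ 11.
Before skip: cnt + y ≠ 11
Before cnt := y + cnt - 4: cnt + 2*y ≠ 15
The weakest precondition is cnt + 2*y ≠ 15.
Check whether 2*y ≠ 11 ∧ cnt = -1 implies it.
Countermodel: at the initial state cnt = -1, y = 8, the precondition holds but the weakest precondition fails.
Answer: invalid


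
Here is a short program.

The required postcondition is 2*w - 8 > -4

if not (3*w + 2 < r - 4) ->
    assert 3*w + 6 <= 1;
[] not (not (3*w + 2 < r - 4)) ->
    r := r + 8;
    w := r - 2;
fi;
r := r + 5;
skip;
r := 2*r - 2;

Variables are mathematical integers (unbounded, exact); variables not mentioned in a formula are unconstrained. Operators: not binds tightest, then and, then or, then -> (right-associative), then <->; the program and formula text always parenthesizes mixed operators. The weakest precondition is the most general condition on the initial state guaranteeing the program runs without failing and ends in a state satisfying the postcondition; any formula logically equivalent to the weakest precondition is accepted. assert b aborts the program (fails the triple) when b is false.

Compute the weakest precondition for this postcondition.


Working backward. After the program, the postcondition 2*w - 8 > -4 must hold; in canonical form it is 2*w > 4.
Before r := 2*r - 2: 2*w > 4
Before skip: 2*w > 4
Before r := r + 5: 2*w > 4
Then branch requires 3*w <= -5 and 2*w > 4; else branch requires 2*r > -8.
Before the if: ((not (3*w < r - 6)) -> (3*w <= -5 and 2*w > 4)) and (3*w < r - 6 -> 2*r > -8)
Answer: WP = ((not (3*w < r - 6)) -> (3*w <= -5 and 2*w > 4)) and (3*w < r - 6 -> 2*r > -8)


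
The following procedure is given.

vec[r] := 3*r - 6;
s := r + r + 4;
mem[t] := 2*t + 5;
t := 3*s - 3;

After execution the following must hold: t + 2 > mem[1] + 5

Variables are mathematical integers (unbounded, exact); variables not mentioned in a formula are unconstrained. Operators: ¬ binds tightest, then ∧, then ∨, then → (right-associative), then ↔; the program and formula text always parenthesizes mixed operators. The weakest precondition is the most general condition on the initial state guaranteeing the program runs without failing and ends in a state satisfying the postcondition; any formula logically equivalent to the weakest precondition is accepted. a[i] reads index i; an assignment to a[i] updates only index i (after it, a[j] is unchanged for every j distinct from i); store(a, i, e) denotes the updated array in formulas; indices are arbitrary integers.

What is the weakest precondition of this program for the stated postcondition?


Working backward. After the program, the postcondition t + 2 > mem[1] + 5 must hold; in canonical form it is t > mem[1] + 3.
Before t := 3*s - 3: 3*s > mem[1] + 6
Before mem[t] := 2*t + 5: 3*s > store(mem, t, 2*t + 5)[1] + 6
Before s := r + r + 4: 6*r > store(mem, t, 2*t + 5)[1] - 6
Before vec[r] := 3*r - 6: 6*r > store(mem, t, 2*t + 5)[1] - 6
Answer: WP = 6*r > store(mem, t, 2*t + 5)[1] - 6


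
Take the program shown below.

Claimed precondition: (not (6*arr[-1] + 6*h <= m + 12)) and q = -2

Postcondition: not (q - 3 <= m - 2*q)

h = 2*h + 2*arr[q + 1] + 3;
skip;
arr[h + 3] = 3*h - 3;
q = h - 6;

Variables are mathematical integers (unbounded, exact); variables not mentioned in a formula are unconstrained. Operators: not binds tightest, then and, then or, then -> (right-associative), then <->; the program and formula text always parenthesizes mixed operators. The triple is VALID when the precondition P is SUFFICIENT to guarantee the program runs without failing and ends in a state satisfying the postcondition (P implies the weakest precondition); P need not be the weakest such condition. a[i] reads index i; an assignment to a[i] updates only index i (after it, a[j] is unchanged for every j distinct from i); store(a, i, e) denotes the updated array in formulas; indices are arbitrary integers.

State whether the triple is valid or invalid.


Working backward. After the program, the postcondition not (q - 3 <= m - 2*q) must hold; in canonical form it is not (3*q <= m + 3).
Before q := h - 6: not (3*h <= m + 21)
Before arr[h + 3] := 3*h - 3: not (3*h <= m + 21)
Before skip: not (3*h <= m + 21)
Before h := 2*h + 2*arr[q + 1] + 3: not (6*arr[q + 1] + 6*h <= m + 12)
The weakest precondition is not (6*arr[q + 1] + 6*h <= m + 12).
Check whether (not (6*arr[-1] + 6*h <= m + 12)) and q = -2 implies it.
Every state satisfying the precondition satisfies the weakest precondition: the implication holds.
Answer: valid


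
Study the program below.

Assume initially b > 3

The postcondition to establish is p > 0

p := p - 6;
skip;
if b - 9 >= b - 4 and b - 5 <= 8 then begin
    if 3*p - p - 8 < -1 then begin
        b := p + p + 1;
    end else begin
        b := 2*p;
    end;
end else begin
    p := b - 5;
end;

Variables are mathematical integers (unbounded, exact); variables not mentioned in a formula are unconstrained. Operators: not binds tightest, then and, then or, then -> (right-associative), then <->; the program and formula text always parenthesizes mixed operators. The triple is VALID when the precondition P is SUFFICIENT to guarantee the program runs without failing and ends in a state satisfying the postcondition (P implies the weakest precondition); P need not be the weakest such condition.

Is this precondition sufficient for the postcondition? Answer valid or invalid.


Working backward. After the program, p > 0 must hold.
Then branch requires (2*p < 7 -> p > 0) and ((not (2*p < 7)) -> p > 0); else branch requires b > 5.
Before the if: b > 5
Before skip: b > 5
Before p := p - 6: b > 5
The weakest precondition is b > 5.
Check whether b > 3 implies it.
Countermodel: at the initial state b = 4, the precondition holds but the weakest precondition fails.
Answer: invalid


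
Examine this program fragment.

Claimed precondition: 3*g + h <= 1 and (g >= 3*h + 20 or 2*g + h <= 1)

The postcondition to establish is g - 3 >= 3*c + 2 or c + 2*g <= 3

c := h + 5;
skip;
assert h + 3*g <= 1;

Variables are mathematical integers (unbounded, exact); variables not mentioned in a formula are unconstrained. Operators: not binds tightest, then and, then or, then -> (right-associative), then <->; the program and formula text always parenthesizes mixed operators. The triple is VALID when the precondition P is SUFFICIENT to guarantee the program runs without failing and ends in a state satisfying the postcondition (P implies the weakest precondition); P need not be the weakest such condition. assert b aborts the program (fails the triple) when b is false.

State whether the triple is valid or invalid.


Working backward. After the program, the postcondition g - 3 >= 3*c + 2 or c + 2*g <= 3 must hold; in canonical form it is g >= 3*c + 5 or c + 2*g <= 3.
Before assert h + 3*g <= 1: 3*g + h <= 1 and (g >= 3*c + 5 or c + 2*g <= 3)
Before skip: 3*g + h <= 1 and (g >= 3*c + 5 or c + 2*g <= 3)
Before c := h + 5: 3*g + h <= 1 and (g >= 3*h + 20 or 2*g + h <= -2)
The weakest precondition is 3*g + h <= 1 and (g >= 3*h + 20 or 2*g + h <= -2).
Check whether 3*g + h <= 1 and (g >= 3*h + 20 or 2*g + h <= 1) implies it.
Countermodel: at the initial state g = 0, h = 0, the precondition holds but the weakest precondition fails.
Answer: invalid


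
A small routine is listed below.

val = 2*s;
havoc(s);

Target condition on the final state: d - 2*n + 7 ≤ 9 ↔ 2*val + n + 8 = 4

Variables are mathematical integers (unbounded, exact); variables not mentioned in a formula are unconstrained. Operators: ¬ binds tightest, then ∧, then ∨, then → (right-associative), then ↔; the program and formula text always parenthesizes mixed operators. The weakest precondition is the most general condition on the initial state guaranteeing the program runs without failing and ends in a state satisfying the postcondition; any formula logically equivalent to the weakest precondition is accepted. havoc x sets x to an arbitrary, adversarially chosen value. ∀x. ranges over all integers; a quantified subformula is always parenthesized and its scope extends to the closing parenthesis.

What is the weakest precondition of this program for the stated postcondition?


Working backward. After the program, the postcondition d - 2*n + 7 ≤ 9 ↔ 2*val + n + 8 = 4 must hold; in canonical form it is d ≤ 2*n + 2 ↔ n + 2*val = -4.
Before havoc s: d ≤ 2*n + 2 ↔ n + 2*val = -4
Before val := 2*s: d ≤ 2*n + 2 ↔ n + 4*s = -4
Answer: WP = d ≤ 2*n + 2 ↔ n + 4*s = -4


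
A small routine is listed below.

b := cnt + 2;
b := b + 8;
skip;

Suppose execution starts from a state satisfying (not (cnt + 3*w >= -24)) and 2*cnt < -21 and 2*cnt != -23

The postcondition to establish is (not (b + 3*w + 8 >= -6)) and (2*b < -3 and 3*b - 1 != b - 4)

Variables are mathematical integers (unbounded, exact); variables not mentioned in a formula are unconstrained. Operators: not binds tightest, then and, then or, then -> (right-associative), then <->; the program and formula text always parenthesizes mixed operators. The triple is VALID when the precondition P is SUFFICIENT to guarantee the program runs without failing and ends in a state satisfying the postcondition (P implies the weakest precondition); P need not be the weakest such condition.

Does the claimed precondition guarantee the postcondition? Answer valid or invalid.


Working backward. After the program, the postcondition (not (b + 3*w + 8 >= -6)) and (2*b < -3 and 3*b - 1 != b - 4) must hold; in canonical form it is (not (b + 3*w >= -14)) and 2*b < -3 and 2*b != -3.
Before skip: (not (b + 3*w >= -14)) and 2*b < -3 and 2*b != -3
Before b := b + 8: (not (b + 3*w >= -22)) and 2*b < -19 and 2*b != -19
Before b := cnt + 2: (not (cnt + 3*w >= -24)) and 2*cnt < -23 and 2*cnt != -23
The weakest precondition is (not (cnt + 3*w >= -24)) and 2*cnt < -23 and 2*cnt != -23.
Check whether (not (cnt + 3*w >= -24)) and 2*cnt < -21 and 2*cnt != -23 implies it.
Countermodel: at the initial state cnt = -11, w = -5, the precondition holds but the weakest precondition fails.
Answer: invalid


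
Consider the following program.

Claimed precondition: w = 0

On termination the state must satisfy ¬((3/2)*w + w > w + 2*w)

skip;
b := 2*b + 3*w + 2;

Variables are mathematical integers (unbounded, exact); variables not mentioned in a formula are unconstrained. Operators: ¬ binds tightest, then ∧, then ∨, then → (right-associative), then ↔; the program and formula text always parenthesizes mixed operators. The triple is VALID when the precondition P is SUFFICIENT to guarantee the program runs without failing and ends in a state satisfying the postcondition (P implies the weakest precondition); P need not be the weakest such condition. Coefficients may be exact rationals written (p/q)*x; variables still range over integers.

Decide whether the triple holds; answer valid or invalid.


Working backward. After the program, the postcondition ¬((3/2)*w + w > w + 2*w) must hold; in canonical form it is ¬((1/2)*w < 0).
Before b := 2*b + 3*w + 2: ¬((1/2)*w < 0)
Before skip: ¬((1/2)*w < 0)
The weakest precondition is ¬((1/2)*w < 0).
Check whether w = 0 implies it.
Every state satisfying the precondition satisfies the weakest precondition: the implication holds.
Answer: valid


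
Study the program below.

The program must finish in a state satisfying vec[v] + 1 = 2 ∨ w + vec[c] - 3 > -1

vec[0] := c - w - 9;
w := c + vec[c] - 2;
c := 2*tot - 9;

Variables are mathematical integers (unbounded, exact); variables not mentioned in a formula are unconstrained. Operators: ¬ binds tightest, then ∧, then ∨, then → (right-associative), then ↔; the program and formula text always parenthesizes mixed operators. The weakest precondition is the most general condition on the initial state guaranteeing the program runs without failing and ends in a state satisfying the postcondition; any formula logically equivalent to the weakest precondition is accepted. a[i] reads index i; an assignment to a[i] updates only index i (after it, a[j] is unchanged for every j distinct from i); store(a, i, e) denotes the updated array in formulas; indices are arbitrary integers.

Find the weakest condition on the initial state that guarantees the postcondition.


Working backward. After the program, the postcondition vec[v] + 1 = 2 ∨ w + vec[c] - 3 > -1 must hold; in canonical form it is vec[v] = 1 ∨ vec[c] + w > 2.
Before c := 2*tot - 9: vec[v] = 1 ∨ vec[2*tot - 9] + w > 2
Before w := c + vec[c] - 2: vec[v] = 1 ∨ vec[2*tot - 9] + vec[c] + c > 4
Before vec[0] := c - w - 9: store(vec, 0, c - w - 9)[v] = 1 ∨ store(vec, 0, c - w - 9)[2*tot - 9] + store(vec, 0, c - w - 9)[c] + c > 4
Answer: WP = store(vec, 0, c - w - 9)[v] = 1 ∨ store(vec, 0, c - w - 9)[2*tot - 9] + store(vec, 0, c - w - 9)[c] + c > 4


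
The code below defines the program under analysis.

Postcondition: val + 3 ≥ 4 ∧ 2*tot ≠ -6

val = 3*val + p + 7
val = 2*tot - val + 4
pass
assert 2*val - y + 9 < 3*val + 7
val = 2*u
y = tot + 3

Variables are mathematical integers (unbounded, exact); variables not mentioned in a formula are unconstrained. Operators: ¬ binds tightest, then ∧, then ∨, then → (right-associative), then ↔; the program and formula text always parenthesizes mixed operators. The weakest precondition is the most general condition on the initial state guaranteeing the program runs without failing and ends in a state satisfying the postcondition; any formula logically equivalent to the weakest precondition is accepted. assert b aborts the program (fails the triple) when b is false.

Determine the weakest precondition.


Working backward. After the program, the postcondition val + 3 ≥ 4 ∧ 2*tot ≠ -6 must hold; in canonical form it is val ≥ 1 ∧ 2*tot ≠ -6.
Before y := tot + 3: val ≥ 1 ∧ 2*tot ≠ -6
Before val := 2*u: 2*u ≥ 1 ∧ 2*tot ≠ -6
Before assert 2*val - y + 9 < 3*val + 7: val + y > 2 ∧ 2*u ≥ 1 ∧ 2*tot ≠ -6
Before skip: val + y > 2 ∧ 2*u ≥ 1 ∧ 2*tot ≠ -6
Before val := 2*tot - val + 4: 2*tot + y > val - 2 ∧ 2*u ≥ 1 ∧ 2*tot ≠ -6
Before val := 3*val + p + 7: 2*tot + y > p + 3*val + 5 ∧ 2*u ≥ 1 ∧ 2*tot ≠ -6
Answer: WP = 2*tot + y > p + 3*val + 5 ∧ 2*u ≥ 1 ∧ 2*tot ≠ -6


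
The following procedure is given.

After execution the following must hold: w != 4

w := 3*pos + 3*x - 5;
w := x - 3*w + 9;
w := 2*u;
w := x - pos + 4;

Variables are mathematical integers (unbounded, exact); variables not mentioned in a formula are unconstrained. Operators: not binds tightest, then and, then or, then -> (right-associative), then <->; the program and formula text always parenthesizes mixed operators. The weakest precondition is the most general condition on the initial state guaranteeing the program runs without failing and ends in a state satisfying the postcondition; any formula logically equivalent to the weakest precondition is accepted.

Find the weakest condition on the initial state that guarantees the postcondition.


Working backward. After the program, w != 4 must hold.
Before w := x - pos + 4: x != pos
Before w := 2*u: x != pos
Before w := x - 3*w + 9: x != pos
Before w := 3*pos + 3*x - 5: x != pos
Answer: WP = x != pos


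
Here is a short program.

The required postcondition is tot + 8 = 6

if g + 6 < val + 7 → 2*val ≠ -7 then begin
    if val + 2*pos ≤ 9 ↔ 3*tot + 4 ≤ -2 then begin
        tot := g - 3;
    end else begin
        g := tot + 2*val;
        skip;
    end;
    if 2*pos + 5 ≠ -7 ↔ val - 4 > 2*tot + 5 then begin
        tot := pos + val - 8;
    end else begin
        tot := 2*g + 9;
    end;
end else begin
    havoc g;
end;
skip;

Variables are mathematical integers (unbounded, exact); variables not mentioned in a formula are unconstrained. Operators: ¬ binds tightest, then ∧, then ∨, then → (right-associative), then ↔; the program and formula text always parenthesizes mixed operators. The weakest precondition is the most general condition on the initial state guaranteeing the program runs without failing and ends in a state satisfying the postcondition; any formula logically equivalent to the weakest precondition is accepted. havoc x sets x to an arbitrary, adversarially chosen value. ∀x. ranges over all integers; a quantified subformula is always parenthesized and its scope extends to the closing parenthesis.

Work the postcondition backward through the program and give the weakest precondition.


Working backward. After the program, the postcondition tot + 8 = 6 must hold; in canonical form it is tot = -2.
Before skip: tot = -2
Then branch requires ((2*pos + val ≤ 9 ↔ 3*tot ≤ -6) → (((2*pos ≠ -12 ↔ val > 2*g + 3) → pos + val = 6) ∧ ((¬(2*pos ≠ -12 ↔ val > 2*g + 3)) → 2*g = -11))) ∧ ((¬(2*pos + val ≤ 9 ↔ 3*tot ≤ -6)) → (((2*pos ≠ -12 ↔ val > 2*tot + 9) → pos + val = 6) ∧ ((¬(2*pos ≠ -12 ↔ val > 2*tot + 9)) → 2*tot + 4*val = -11))); else branch requires tot = -2.
Before the if: ((g < val + 1 → 2*val ≠ -7) → (((2*pos + val ≤ 9 ↔ 3*tot ≤ -6) → (((2*pos ≠ -12 ↔ val > 2*g + 3) → pos + val = 6) ∧ ((¬(2*pos ≠ -12 ↔ val > 2*g + 3)) → 2*g = -11))) ∧ ((¬(2*pos + val ≤ 9 ↔ 3*tot ≤ -6)) → (((2*pos ≠ -12 ↔ val > 2*tot + 9) → pos + val = 6) ∧ ((¬(2*pos ≠ -12 ↔ val > 2*tot + 9)) → 2*tot + 4*val = -11))))) ∧ ((¬(g < val + 1 → 2*val ≠ -7)) → tot = -2)
Answer: WP = ((g < val + 1 → 2*val ≠ -7) → (((2*pos + val ≤ 9 ↔ 3*tot ≤ -6) → (((2*pos ≠ -12 ↔ val > 2*g + 3) → pos + val = 6) ∧ ((¬(2*pos ≠ -12 ↔ val > 2*g + 3)) → 2*g = -11))) ∧ ((¬(2*pos + val ≤ 9 ↔ 3*tot ≤ -6)) → (((2*pos ≠ -12 ↔ val > 2*tot + 9) → pos + val = 6) ∧ ((¬(2*pos ≠ -12 ↔ val > 2*tot + 9)) → 2*tot + 4*val = -11))))) ∧ ((¬(g < val + 1 → 2*val ≠ -7)) → tot = -2)


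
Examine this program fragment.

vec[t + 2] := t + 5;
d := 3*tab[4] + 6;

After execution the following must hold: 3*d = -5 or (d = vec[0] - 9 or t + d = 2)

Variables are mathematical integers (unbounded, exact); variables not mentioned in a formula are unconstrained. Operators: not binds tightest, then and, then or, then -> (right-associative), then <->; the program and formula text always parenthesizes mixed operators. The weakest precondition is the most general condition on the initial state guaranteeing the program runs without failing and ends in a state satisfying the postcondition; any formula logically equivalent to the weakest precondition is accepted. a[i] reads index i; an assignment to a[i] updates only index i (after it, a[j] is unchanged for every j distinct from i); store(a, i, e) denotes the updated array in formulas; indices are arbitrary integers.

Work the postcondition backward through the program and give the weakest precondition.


Working backward. After the program, the postcondition 3*d = -5 or (d = vec[0] - 9 or t + d = 2) must hold; in canonical form it is 3*d = -5 or d = vec[0] - 9 or d + t = 2.
Before d := 3*tab[4] + 6: 9*tab[4] = -23 or 3*tab[4] = vec[0] - 15 or 3*tab[4] + t = -4
Before vec[t + 2] := t + 5: 9*tab[4] = -23 or 3*tab[4] = store(vec, t + 2, t + 5)[0] - 15 or 3*tab[4] + t = -4
Answer: WP = 9*tab[4] = -23 or 3*tab[4] = store(vec, t + 2, t + 5)[0] - 15 or 3*tab[4] + t = -4


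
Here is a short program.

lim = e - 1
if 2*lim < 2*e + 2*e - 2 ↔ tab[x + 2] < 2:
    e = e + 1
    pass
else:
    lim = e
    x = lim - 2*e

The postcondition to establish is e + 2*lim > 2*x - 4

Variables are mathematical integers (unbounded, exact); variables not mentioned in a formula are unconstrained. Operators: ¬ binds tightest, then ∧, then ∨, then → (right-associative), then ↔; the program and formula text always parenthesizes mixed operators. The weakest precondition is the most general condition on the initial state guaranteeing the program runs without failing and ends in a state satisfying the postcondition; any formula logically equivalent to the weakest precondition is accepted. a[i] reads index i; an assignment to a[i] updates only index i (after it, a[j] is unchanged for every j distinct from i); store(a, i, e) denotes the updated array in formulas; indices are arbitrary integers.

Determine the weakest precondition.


Working backward. After the program, e + 2*lim > 2*x - 4 must hold.
Then branch requires e + 2*lim > 2*x - 5; else branch requires 5*e > -4.
Before the if: ((2*lim < 4*e - 2 ↔ tab[x + 2] < 2) → e + 2*lim > 2*x - 5) ∧ ((¬(2*lim < 4*e - 2 ↔ tab[x + 2] < 2)) → 5*e > -4)
Before lim := e - 1: ((2*e > 0 ↔ tab[x + 2] < 2) → 3*e > 2*x - 3) ∧ ((¬(2*e > 0 ↔ tab[x + 2] < 2)) → 5*e > -4)
Answer: WP = ((2*e > 0 ↔ tab[x + 2] < 2) → 3*e > 2*x - 3) ∧ ((¬(2*e > 0 ↔ tab[x + 2] < 2)) → 5*e > -4)


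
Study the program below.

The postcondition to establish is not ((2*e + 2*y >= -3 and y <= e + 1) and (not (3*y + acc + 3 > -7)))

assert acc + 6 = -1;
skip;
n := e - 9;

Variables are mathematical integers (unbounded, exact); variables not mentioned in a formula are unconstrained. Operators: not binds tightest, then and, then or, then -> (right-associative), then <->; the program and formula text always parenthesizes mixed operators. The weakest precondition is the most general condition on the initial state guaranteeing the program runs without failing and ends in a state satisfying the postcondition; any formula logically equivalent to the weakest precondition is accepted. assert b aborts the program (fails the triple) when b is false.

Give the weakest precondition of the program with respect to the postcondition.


Working backward. After the program, the postcondition not ((2*e + 2*y >= -3 and y <= e + 1) and (not (3*y + acc + 3 > -7))) must hold; in canonical form it is not (2*e + 2*y >= -3 and y <= e + 1 and (not (acc + 3*y > -10))).
Before n := e - 9: not (2*e + 2*y >= -3 and y <= e + 1 and (not (acc + 3*y > -10)))
Before skip: not (2*e + 2*y >= -3 and y <= e + 1 and (not (acc + 3*y > -10)))
Before assert acc + 6 = -1: acc = -7 and (not (2*e + 2*y >= -3 and y <= e + 1 and (not (acc + 3*y > -10))))
Answer: WP = acc = -7 and (not (2*e + 2*y >= -3 and y <= e + 1 and (not (acc + 3*y > -10))))


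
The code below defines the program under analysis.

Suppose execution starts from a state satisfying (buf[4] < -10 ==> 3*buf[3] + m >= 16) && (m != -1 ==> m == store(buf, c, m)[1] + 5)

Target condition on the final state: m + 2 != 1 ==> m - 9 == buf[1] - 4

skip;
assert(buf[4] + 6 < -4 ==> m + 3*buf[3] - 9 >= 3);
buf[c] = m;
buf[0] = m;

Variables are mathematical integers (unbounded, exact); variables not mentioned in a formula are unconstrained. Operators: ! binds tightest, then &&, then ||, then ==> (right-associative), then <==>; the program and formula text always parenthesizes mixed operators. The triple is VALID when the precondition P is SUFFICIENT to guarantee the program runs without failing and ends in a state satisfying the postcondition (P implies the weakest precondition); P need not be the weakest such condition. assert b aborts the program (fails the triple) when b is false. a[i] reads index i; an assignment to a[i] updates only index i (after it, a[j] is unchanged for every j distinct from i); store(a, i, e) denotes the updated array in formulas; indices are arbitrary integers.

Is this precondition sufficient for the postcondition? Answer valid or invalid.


Working backward. After the program, the postcondition m + 2 != 1 ==> m - 9 == buf[1] - 4 must hold; in canonical form it is m != -1 ==> m == buf[1] + 5.
Before buf[0] := m: m != -1 ==> m == buf[1] + 5
Before buf[c] := m: m != -1 ==> m == store(buf, c, m)[1] + 5
Before assert buf[4] + 6 < -4 ==> m + 3*buf[3] - 9 >= 3: (buf[4] < -10 ==> 3*buf[3] + m >= 12) && (m != -1 ==> m == store(buf, c, m)[1] + 5)
Before skip: (buf[4] < -10 ==> 3*buf[3] + m >= 12) && (m != -1 ==> m == store(buf, c, m)[1] + 5)
The weakest precondition is (buf[4] < -10 ==> 3*buf[3] + m >= 12) && (m != -1 ==> m == store(buf, c, m)[1] + 5).
Check whether (buf[4] < -10 ==> 3*buf[3] + m >= 16) && (m != -1 ==> m == store(buf, c, m)[1] + 5) implies it.
Every state satisfying the precondition satisfies the weakest precondition: the implication holds.
Answer: valid


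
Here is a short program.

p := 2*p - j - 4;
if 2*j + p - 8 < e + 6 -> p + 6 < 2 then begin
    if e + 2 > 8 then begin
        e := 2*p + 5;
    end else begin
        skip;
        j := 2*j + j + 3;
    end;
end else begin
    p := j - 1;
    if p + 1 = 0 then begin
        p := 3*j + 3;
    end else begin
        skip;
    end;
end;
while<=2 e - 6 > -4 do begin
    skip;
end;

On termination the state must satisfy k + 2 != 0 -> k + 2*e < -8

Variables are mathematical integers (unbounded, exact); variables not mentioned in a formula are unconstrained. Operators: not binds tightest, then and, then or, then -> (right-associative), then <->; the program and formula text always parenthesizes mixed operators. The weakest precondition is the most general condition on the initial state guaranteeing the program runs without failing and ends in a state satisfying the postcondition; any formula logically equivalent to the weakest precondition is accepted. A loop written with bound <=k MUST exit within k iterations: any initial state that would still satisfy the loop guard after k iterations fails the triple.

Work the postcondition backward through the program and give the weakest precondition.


Working backward. After the program, the postcondition k + 2 != 0 -> k + 2*e < -8 must hold; in canonical form it is k != -2 -> 2*e + k < -8.
Before the loop (bound <=2), unroll the exhaustion recursion (WP_0 = exit-now case; WP_j = one more guarded iteration, up to j = 2):
  WP_0: (not (e > 2)) and (k != -2 -> 2*e + k < -8)
  WP_1: (e > 2 -> ((not (e > 2)) and (k != -2 -> 2*e + k < -8))) and ((not (e > 2)) -> (k != -2 -> 2*e + k < -8))
  WP_2: (e > 2 -> ((e > 2 -> ((not (e > 2)) and (k != -2 -> 2*e + k < -8))) and ((not (e > 2)) -> (k != -2 -> 2*e + k < -8)))) and ((not (e > 2)) -> (k != -2 -> 2*e + k < -8))
So before the loop: (e > 2 -> ((e > 2 -> ((not (e > 2)) and (k != -2 -> 2*e + k < -8))) and ((not (e > 2)) -> (k != -2 -> 2*e + k < -8)))) and ((not (e > 2)) -> (k != -2 -> 2*e + k < -8))
Then branch requires (e > 6 -> ((2*p > -3 -> ((2*p > -3 -> ((not (2*p > -3)) and (k != -2 -> k + 4*p < -18))) and ((not (2*p > -3)) -> (k != -2 -> k + 4*p < -18)))) and ((not (2*p > -3)) -> (k != -2 -> k + 4*p < -18)))) and ((not (e > 6)) -> ((e > 2 -> ((e > 2 -> ((not (e > 2)) and (k != -2 -> 2*e + k < -8))) and ((not (e > 2)) -> (k != -2 -> 2*e + k < -8)))) and ((not (e > 2)) -> (k != -2 -> 2*e + k < -8)))); else branch requires (j = 0 -> ((e > 2 -> ((e > 2 -> ((not (e > 2)) and (k != -2 -> 2*e + k < -8))) and ((not (e > 2)) -> (k != -2 -> 2*e + k < -8)))) and ((not (e > 2)) -> (k != -2 -> 2*e + k < -8)))) and ((not (j = 0)) -> ((e > 2 -> ((e > 2 -> ((not (e > 2)) and (k != -2 -> 2*e + k < -8))) and ((not (e > 2)) -> (k != -2 -> 2*e + k < -8)))) and ((not (e > 2)) -> (k != -2 -> 2*e + k < -8)))).
Before the if: ((2*j + p < e + 14 -> p < -4) -> ((e > 6 -> ((2*p > -3 -> ((2*p > -3 -> ((not (2*p > -3)) and (k != -2 -> k + 4*p < -18))) and ((not (2*p > -3)) -> (k != -2 -> k + 4*p < -18)))) and ((not (2*p > -3)) -> (k != -2 -> k + 4*p < -18)))) and ((not (e > 6)) -> ((e > 2 -> ((e > 2 -> ((not (e > 2)) and (k != -2 -> 2*e + k < -8))) and ((not (e > 2)) -> (k != -2 -> 2*e + k < -8)))) and ((not (e > 2)) -> (k != -2 -> 2*e + k < -8)))))) and ((not (2*j + p < e + 14 -> p < -4)) -> ((j = 0 -> ((e > 2 -> ((e > 2 -> ((not (e > 2)) and (k != -2 -> 2*e + k < -8))) and ((not (e > 2)) -> (k != -2 -> 2*e + k < -8)))) and ((not (e > 2)) -> (k != -2 -> 2*e + k < -8)))) and ((not (j = 0)) -> ((e > 2 -> ((e > 2 -> ((not (e > 2)) and (k != -2 -> 2*e + k < -8))) and ((not (e > 2)) -> (k != -2 -> 2*e + k < -8)))) and ((not (e > 2)) -> (k != -2 -> 2*e + k < -8))))))
Before p := 2*p - j - 4: ((j + 2*p < e + 18 -> 2*p < j) -> ((e > 6 -> ((4*p > 2*j + 5 -> ((4*p > 2*j + 5 -> ((not (4*p > 2*j + 5)) and (k != -2 -> k + 8*p < 4*j - 2))) and ((not (4*p > 2*j + 5)) -> (k != -2 -> k + 8*p < 4*j - 2)))) and ((not (4*p > 2*j + 5)) -> (k != -2 -> k + 8*p < 4*j - 2)))) and ((not (e > 6)) -> ((e > 2 -> ((e > 2 -> ((not (e > 2)) and (k != -2 -> 2*e + k < -8))) and ((not (e > 2)) -> (k != -2 -> 2*e + k < -8)))) and ((not (e > 2)) -> (k != -2 -> 2*e + k < -8)))))) and ((not (j + 2*p < e + 18 -> 2*p < j)) -> ((j = 0 -> ((e > 2 -> ((e > 2 -> ((not (e > 2)) and (k != -2 -> 2*e + k < -8))) and ((not (e > 2)) -> (k != -2 -> 2*e + k < -8)))) and ((not (e > 2)) -> (k != -2 -> 2*e + k < -8)))) and ((not (j = 0)) -> ((e > 2 -> ((e > 2 -> ((not (e > 2)) and (k != -2 -> 2*e + k < -8))) and ((not (e > 2)) -> (k != -2 -> 2*e + k < -8)))) and ((not (e > 2)) -> (k != -2 -> 2*e + k < -8))))))
Answer: WP = ((j + 2*p < e + 18 -> 2*p < j) -> ((e > 6 -> ((4*p > 2*j + 5 -> ((4*p > 2*j + 5 -> ((not (4*p > 2*j + 5)) and (k != -2 -> k + 8*p < 4*j - 2))) and ((not (4*p > 2*j + 5)) -> (k != -2 -> k + 8*p < 4*j - 2)))) and ((not (4*p > 2*j + 5)) -> (k != -2 -> k + 8*p < 4*j - 2)))) and ((not (e > 6)) -> ((e > 2 -> ((e > 2 -> ((not (e > 2)) and (k != -2 -> 2*e + k < -8))) and ((not (e > 2)) -> (k != -2 -> 2*e + k < -8)))) and ((not (e > 2)) -> (k != -2 -> 2*e + k < -8)))))) and ((not (j + 2*p < e + 18 -> 2*p < j)) -> ((j = 0 -> ((e > 2 -> ((e > 2 -> ((not (e > 2)) and (k != -2 -> 2*e + k < -8))) and ((not (e > 2)) -> (k != -2 -> 2*e + k < -8)))) and ((not (e > 2)) -> (k != -2 -> 2*e + k < -8)))) and ((not (j = 0)) -> ((e > 2 -> ((e > 2 -> ((not (e > 2)) and (k != -2 -> 2*e + k < -8))) and ((not (e > 2)) -> (k != -2 -> 2*e + k < -8)))) and ((not (e > 2)) -> (k != -2 -> 2*e + k < -8))))))


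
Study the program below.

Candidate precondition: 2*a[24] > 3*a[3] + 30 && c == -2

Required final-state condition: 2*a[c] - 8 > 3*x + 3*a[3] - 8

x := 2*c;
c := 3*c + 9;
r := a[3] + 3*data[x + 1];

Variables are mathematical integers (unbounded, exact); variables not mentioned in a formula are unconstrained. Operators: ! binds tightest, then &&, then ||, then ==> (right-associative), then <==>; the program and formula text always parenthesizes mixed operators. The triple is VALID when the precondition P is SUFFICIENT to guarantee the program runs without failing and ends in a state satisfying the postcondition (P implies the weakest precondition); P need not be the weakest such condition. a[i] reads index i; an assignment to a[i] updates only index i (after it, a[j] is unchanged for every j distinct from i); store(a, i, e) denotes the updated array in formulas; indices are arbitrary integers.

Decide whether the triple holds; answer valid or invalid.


Working backward. After the program, the postcondition 2*a[c] - 8 > 3*x + 3*a[3] - 8 must hold; in canonical form it is 2*a[c] > 3*a[3] + 3*x.
Before r := a[3] + 3*data[x + 1]: 2*a[c] > 3*a[3] + 3*x
Before c := 3*c + 9: 2*a[3*c + 9] > 3*a[3] + 3*x
Before x := 2*c: 2*a[3*c + 9] > 3*a[3] + 6*c
The weakest precondition is 2*a[3*c + 9] > 3*a[3] + 6*c.
Check whether 2*a[24] > 3*a[3] + 30 && c == -2 implies it.
Countermodel: at the initial state a = {[3] = 13, [24] = 35, elsewhere 13}, c = -2, the precondition holds but the weakest precondition fails.
Answer: invalid


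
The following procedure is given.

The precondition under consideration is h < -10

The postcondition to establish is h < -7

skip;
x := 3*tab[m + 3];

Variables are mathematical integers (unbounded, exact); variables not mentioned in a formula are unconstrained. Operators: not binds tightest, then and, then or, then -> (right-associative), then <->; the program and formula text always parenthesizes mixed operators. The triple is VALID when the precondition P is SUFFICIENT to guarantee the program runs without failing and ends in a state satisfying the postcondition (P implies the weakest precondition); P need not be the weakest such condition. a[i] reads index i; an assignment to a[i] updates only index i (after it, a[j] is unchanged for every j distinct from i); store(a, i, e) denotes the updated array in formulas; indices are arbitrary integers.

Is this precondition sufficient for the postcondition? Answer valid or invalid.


Working backward. After the program, h < -7 must hold.
Before x := 3*tab[m + 3]: h < -7
Before skip: h < -7
The weakest precondition is h < -7.
Check whether h < -10 implies it.
Every state satisfying the precondition satisfies the weakest precondition: the implication holds.
Answer: valid


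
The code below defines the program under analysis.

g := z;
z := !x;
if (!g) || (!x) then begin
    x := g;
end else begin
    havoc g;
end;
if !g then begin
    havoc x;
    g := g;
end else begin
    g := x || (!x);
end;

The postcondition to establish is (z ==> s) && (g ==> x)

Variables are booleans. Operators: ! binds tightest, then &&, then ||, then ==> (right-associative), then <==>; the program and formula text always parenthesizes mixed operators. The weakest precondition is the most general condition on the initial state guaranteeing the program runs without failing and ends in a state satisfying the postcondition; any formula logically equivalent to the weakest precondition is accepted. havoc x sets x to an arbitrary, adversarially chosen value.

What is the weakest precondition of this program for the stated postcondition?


Working backward. After the program, (z ==> s) && (g ==> x) must hold.
Then branch requires (z ==> s) && (!g); else branch requires (z ==> s) && x.
Before the if: ((!g) ==> ((z ==> s) && (!g))) && (g ==> ((z ==> s) && x))
Then branch requires ((!g) ==> ((z ==> s) && (!g))) && (g ==> ((z ==> s) && g)); else branch requires (z ==> s) && x.
Before the if: (((!g) || (!x)) ==> (((!g) ==> ((z ==> s) && (!g))) && (g ==> ((z ==> s) && g)))) && ((!((!g) || (!x))) ==> ((z ==> s) && x))
Before z := !x: (((!g) || (!x)) ==> (((!g) ==> (((!x) ==> s) && (!g))) && (g ==> (((!x) ==> s) && g)))) && ((!((!g) || (!x))) ==> (((!x) ==> s) && x))
Before g := z: (((!z) || (!x)) ==> (((!z) ==> (((!x) ==> s) && (!z))) && (z ==> (((!x) ==> s) && z)))) && ((!((!z) || (!x))) ==> (((!x) ==> s) && x))
Answer: WP = (((!z) || (!x)) ==> (((!z) ==> (((!x) ==> s) && (!z))) && (z ==> (((!x) ==> s) && z)))) && ((!((!z) || (!x))) ==> (((!x) ==> s) && x))


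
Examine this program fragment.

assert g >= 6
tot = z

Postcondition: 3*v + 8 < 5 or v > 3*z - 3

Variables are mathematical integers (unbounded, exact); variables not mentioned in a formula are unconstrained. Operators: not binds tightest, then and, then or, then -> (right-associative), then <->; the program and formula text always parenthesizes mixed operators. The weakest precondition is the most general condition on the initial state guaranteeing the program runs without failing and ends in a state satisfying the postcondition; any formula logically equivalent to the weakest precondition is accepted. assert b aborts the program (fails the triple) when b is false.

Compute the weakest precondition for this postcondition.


Working backward. After the program, the postcondition 3*v + 8 < 5 or v > 3*z - 3 must hold; in canonical form it is 3*v < -3 or v > 3*z - 3.
Before tot := z: 3*v < -3 or v > 3*z - 3
Before assert g >= 6: g >= 6 and (3*v < -3 or v > 3*z - 3)
Answer: WP = g >= 6 and (3*v < -3 or v > 3*z - 3)


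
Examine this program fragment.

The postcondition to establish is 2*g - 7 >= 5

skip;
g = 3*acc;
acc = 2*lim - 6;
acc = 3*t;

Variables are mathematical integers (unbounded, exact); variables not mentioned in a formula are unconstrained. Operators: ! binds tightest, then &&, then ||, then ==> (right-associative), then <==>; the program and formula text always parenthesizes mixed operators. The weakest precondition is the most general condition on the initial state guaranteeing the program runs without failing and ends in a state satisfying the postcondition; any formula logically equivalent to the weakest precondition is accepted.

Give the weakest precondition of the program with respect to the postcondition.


Working backward. After the program, the postcondition 2*g - 7 >= 5 must hold; in canonical form it is 2*g >= 12.
Before acc := 3*t: 2*g >= 12
Before acc := 2*lim - 6: 2*g >= 12
Before g := 3*acc: 6*acc >= 12
Before skip: 6*acc >= 12
Answer: WP = 6*acc >= 12


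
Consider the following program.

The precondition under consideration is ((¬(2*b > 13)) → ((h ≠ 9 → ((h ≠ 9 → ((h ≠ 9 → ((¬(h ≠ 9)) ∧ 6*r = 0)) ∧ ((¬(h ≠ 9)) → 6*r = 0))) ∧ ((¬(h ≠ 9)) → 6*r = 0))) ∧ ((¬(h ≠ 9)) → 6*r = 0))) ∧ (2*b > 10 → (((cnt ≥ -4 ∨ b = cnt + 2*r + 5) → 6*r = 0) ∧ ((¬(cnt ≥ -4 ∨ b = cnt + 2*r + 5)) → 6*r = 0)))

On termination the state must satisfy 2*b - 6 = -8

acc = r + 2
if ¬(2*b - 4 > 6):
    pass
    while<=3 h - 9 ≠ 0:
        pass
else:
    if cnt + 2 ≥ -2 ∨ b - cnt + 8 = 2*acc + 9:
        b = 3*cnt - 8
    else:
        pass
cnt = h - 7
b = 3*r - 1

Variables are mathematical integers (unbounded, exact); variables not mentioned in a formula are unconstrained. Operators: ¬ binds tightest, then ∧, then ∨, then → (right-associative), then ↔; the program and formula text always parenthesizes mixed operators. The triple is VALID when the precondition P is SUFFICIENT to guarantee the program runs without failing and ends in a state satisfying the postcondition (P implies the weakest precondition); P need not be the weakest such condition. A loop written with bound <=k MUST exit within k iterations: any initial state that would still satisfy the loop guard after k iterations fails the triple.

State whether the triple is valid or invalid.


Working backward. After the program, the postcondition 2*b - 6 = -8 must hold; in canonical form it is 2*b = -2.
Before b := 3*r - 1: 6*r = 0
Before cnt := h - 7: 6*r = 0
Then branch requires (h ≠ 9 → ((h ≠ 9 → ((h ≠ 9 → ((¬(h ≠ 9)) ∧ 6*r = 0)) ∧ ((¬(h ≠ 9)) → 6*r = 0))) ∧ ((¬(h ≠ 9)) → 6*r = 0))) ∧ ((¬(h ≠ 9)) → 6*r = 0); else branch requires ((cnt ≥ -4 ∨ b = 2*acc + cnt + 1) → 6*r = 0) ∧ ((¬(cnt ≥ -4 ∨ b = 2*acc + cnt + 1)) → 6*r = 0).
Before the if: ((¬(2*b > 10)) → ((h ≠ 9 → ((h ≠ 9 → ((h ≠ 9 → ((¬(h ≠ 9)) ∧ 6*r = 0)) ∧ ((¬(h ≠ 9)) → 6*r = 0))) ∧ ((¬(h ≠ 9)) → 6*r = 0))) ∧ ((¬(h ≠ 9)) → 6*r = 0))) ∧ (2*b > 10 → (((cnt ≥ -4 ∨ b = 2*acc + cnt + 1) → 6*r = 0) ∧ ((¬(cnt ≥ -4 ∨ b = 2*acc + cnt + 1)) → 6*r = 0)))
Before acc := r + 2: ((¬(2*b > 10)) → ((h ≠ 9 → ((h ≠ 9 → ((h ≠ 9 → ((¬(h ≠ 9)) ∧ 6*r = 0)) ∧ ((¬(h ≠ 9)) → 6*r = 0))) ∧ ((¬(h ≠ 9)) → 6*r = 0))) ∧ ((¬(h ≠ 9)) → 6*r = 0))) ∧ (2*b > 10 → (((cnt ≥ -4 ∨ b = cnt + 2*r + 5) → 6*r = 0) ∧ ((¬(cnt ≥ -4 ∨ b = cnt + 2*r + 5)) → 6*r = 0)))
The weakest precondition is ((¬(2*b > 10)) → ((h ≠ 9 → ((h ≠ 9 → ((h ≠ 9 → ((¬(h ≠ 9)) ∧ 6*r = 0)) ∧ ((¬(h ≠ 9)) → 6*r = 0))) ∧ ((¬(h ≠ 9)) → 6*r = 0))) ∧ ((¬(h ≠ 9)) → 6*r = 0))) ∧ (2*b > 10 → (((cnt ≥ -4 ∨ b = cnt + 2*r + 5) → 6*r = 0) ∧ ((¬(cnt ≥ -4 ∨ b = cnt + 2*r + 5)) → 6*r = 0))).
Check whether ((¬(2*b > 13)) → ((h ≠ 9 → ((h ≠ 9 → ((h ≠ 9 → ((¬(h ≠ 9)) ∧ 6*r = 0)) ∧ ((¬(h ≠ 9)) → 6*r = 0))) ∧ ((¬(h ≠ 9)) → 6*r = 0))) ∧ ((¬(h ≠ 9)) → 6*r = 0))) ∧ (2*b > 10 → (((cnt ≥ -4 ∨ b = cnt + 2*r + 5) → 6*r = 0) ∧ ((¬(cnt ≥ -4 ∨ b = cnt + 2*r + 5)) → 6*r = 0))) implies it.
Every state satisfying the precondition satisfies the weakest precondition: the implication holds.
Answer: valid
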